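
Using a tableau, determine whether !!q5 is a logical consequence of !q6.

No

Initial set: {!q6; !!!q5}.
!!!q5: drop double negation, giving !q5.
○ open, literals {q5=false, q6=false}.
0 branches closed, 1 open.
An open branch gives a countermodel: q5=false, q6=false (unmentioned atoms arbitrary); the premises hold there but the conclusion fails.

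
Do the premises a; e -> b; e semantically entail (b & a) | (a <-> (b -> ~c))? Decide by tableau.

Yes

Initial set: {a; (e -> b); e; ~((b & a) | (a <-> (b -> ~c)))}.
~((b & a) | (a <-> (b -> ~c))): α-rule — add ~(b & a), ~(a <-> (b -> ~c)).
(e -> b): β-rule — branch into ~e  //  b.
  branch 1 (add ~e):
    × closes — contains both e and ~e.
  branch 2 (add b):
    ~(b & a): β-rule — branch into ~b  //  ~a.
      branch 2.1 (add ~b):
        × closes — contains both b and ~b.
      branch 2.2 (add ~a):
        × closes — contains both a and ~a.
All 3 branches close.
Every branch closed, so the premises entail the conclusion.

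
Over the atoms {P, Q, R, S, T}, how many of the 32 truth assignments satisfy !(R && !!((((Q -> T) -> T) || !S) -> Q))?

Initial set: {!(R && !!((((Q -> T) -> T) || !S) -> Q))}.
!(R && !!((((Q -> T) -> T) || !S) -> Q)): β-rule — branch into !R  //  !!!((((Q -> T) -> T) || !S) -> Q).
  branch 1 (add !R):
    ○ open, literals {R=false}.
  branch 2 (add !!!((((Q -> T) -> T) || !S) -> Q)):
    !!!((((Q -> T) -> T) || !S) -> Q): drop double negation, giving !((((Q -> T) -> T) || !S) -> Q).
    !((((Q -> T) -> T) || !S) -> Q): α-rule — add (((Q -> T) -> T) || !S), !Q.
    (((Q -> T) -> T) || !S): β-rule — branch into ((Q -> T) -> T)  //  !S.
      branch 2.1 (add ((Q -> T) -> T)):
        ((Q -> T) -> T): β-rule — branch into !(Q -> T)  //  T.
          branch 2.1.1 (add !(Q -> T)):
            !(Q -> T): α-rule — add Q, !T.
            × closes — contains both Q and !Q.
          branch 2.1.2 (add T):
            ○ open, literals {Q=false, T=true}.
      branch 2.2 (add !S):
        ○ open, literals {Q=false, S=false}.
1 branch closed, 3 open.
Each open branch fixes some atoms; the unmentioned ones are free. Counting distinct full assignments: branch {R=false} (P, Q, S, T) contributes 16 new; branch {Q=false, T=true} (P, R, S) contributes 4 new; branch {Q=false, S=false} (P, R, T) contributes 2 new. Total: 22.

22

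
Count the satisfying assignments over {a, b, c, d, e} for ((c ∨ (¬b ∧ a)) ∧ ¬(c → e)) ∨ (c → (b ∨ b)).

Initial set: {T (((c ∨ (¬b ∧ a)) ∧ ¬(c → e)) ∨ (c → (b ∨ b)))}.
T (((c ∨ (¬b ∧ a)) ∧ ¬(c → e)) ∨ (c → (b ∨ b))): β-rule — branch into T ((c ∨ (¬b ∧ a)) ∧ ¬(c → e))  //  T (c → (b ∨ b)).
  branch 1 (add T ((c ∨ (¬b ∧ a)) ∧ ¬(c → e))):
    T ((c ∨ (¬b ∧ a)) ∧ ¬(c → e)): α-rule — add T (c ∨ (¬b ∧ a)), T ¬(c → e).
    T ¬(c → e): α-rule — add T c, F e.
    T (c ∨ (¬b ∧ a)): β-rule — branch into T c  //  T (¬b ∧ a).
      branch 1.1 (add T c):
        ○ open, literals {c=T, e=F}.
      branch 1.2 (add T (¬b ∧ a)):
        T (¬b ∧ a): α-rule — add T ¬b, T a.
        ○ open, literals {a=T, b=F, c=T, e=F}.
  branch 2 (add T (c → (b ∨ b))):
    T (c → (b ∨ b)): β-rule — branch into F c  //  T (b ∨ b).
      branch 2.1 (add F c):
        ○ open, literals {c=F}.
      branch 2.2 (add T (b ∨ b)):
        T (b ∨ b): β-rule — branch into T b  //  T b.
          branch 2.2.1 (add T b):
            ○ open, literals {b=T}.
          branch 2.2.2 (add T b):
            ○ open, literals {b=T}.
0 branches closed, 5 open.
Each open branch fixes some atoms; the unmentioned ones are free. Counting distinct full assignments: branch {c=T, e=F} (a, b, d) contributes 8 new; branch {a=T, b=F, c=T, e=F} (d) contributes 0 new; branch {c=F} (a, b, d, e) contributes 16 new; branch {b=T} (a, c, d, e) contributes 4 new; branch {b=T} (a, c, d, e) contributes 0 new. Total: 28.

28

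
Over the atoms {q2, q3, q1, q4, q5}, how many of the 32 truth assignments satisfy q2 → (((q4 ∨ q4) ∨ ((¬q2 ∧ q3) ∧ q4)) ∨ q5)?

Initial set: {(q2 → (((q4 ∨ q4) ∨ ((¬q2 ∧ q3) ∧ q4)) ∨ q5))}.
(q2 → (((q4 ∨ q4) ∨ ((¬q2 ∧ q3) ∧ q4)) ∨ q5)): β-rule — branch into ¬q2  //  (((q4 ∨ q4) ∨ ((¬q2 ∧ q3) ∧ q4)) ∨ q5).
  branch 1 (add ¬q2):
    ○ open, literals {q2=F}.
  branch 2 (add (((q4 ∨ q4) ∨ ((¬q2 ∧ q3) ∧ q4)) ∨ q5)):
    (((q4 ∨ q4) ∨ ((¬q2 ∧ q3) ∧ q4)) ∨ q5): β-rule — branch into ((q4 ∨ q4) ∨ ((¬q2 ∧ q3) ∧ q4))  //  q5.
      branch 2.1 (add ((q4 ∨ q4) ∨ ((¬q2 ∧ q3) ∧ q4))):
        ((q4 ∨ q4) ∨ ((¬q2 ∧ q3) ∧ q4)): β-rule — branch into (q4 ∨ q4)  //  ((¬q2 ∧ q3) ∧ q4).
          branch 2.1.1 (add (q4 ∨ q4)):
            (q4 ∨ q4): β-rule — branch into q4  //  q4.
              branch 2.1.1.1 (add q4):
                ○ open, literals {q4=T}.
              branch 2.1.1.2 (add q4):
                ○ open, literals {q4=T}.
          branch 2.1.2 (add ((¬q2 ∧ q3) ∧ q4)):
            ((¬q2 ∧ q3) ∧ q4): α-rule — add (¬q2 ∧ q3), q4.
            (¬q2 ∧ q3): α-rule — add ¬q2, q3.
            ○ open, literals {q2=F, q3=T, q4=T}.
      branch 2.2 (add q5):
        ○ open, literals {q5=T}.
0 branches closed, 5 open.
Each open branch fixes some atoms; the unmentioned ones are free. Counting distinct full assignments: branch {q2=F} (q3, q1, q4, q5) contributes 16 new; branch {q4=T} (q2, q3, q1, q5) contributes 8 new; branch {q4=T} (q2, q3, q1, q5) contributes 0 new; branch {q2=F, q3=T, q4=T} (q1, q5) contributes 0 new; branch {q5=T} (q2, q3, q1, q4) contributes 4 new. Total: 28.

28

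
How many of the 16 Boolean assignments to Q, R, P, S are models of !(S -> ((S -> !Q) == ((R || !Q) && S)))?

Initial set: {T !(S -> ((S -> !Q) == ((R || !Q) && S)))}.
T !(S -> ((S -> !Q) == ((R || !Q) && S))): α-rule — add T S, F ((S -> !Q) == ((R || !Q) && S)).
F ((S -> !Q) == ((R || !Q) && S)): β-rule — branch into T (S -> !Q), F ((R || !Q) && S)  //  F (S -> !Q), T ((R || !Q) && S).
  branch 1 (add T (S -> !Q), F ((R || !Q) && S)):
    T (S -> !Q): β-rule — branch into F S  //  T !Q.
      branch 1.1 (add F S):
        × closes — contains both S and !S.
      branch 1.2 (add T !Q):
        F ((R || !Q) && S): β-rule — branch into F (R || !Q)  //  F S.
          branch 1.2.1 (add F (R || !Q)):
            F (R || !Q): α-rule — add F R, F !Q.
            × closes — contains both Q and !Q.
          branch 1.2.2 (add F S):
            × closes — contains both S and !S.
  branch 2 (add F (S -> !Q), T ((R || !Q) && S)):
    F (S -> !Q): α-rule — add T S, F !Q.
    T ((R || !Q) && S): α-rule — add T (R || !Q), T S.
    T (R || !Q): β-rule — branch into T R  //  T !Q.
      branch 2.1 (add T R):
        ○ open, literals {Q=T, R=T, S=T}.
      branch 2.2 (add T !Q):
        × closes — contains both Q and !Q.
4 branches closed, 1 open.
Each open branch fixes some atoms; the unmentioned ones are free. Counting distinct full assignments: branch {Q=T, R=T, S=T} (P) contributes 2 new. Total: 2.

2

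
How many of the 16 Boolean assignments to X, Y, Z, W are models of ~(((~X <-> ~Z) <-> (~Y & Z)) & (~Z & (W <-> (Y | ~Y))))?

Initial set: {T ~(((~X <-> ~Z) <-> (~Y & Z)) & (~Z & (W <-> (Y | ~Y))))}.
T ~(((~X <-> ~Z) <-> (~Y & Z)) & (~Z & (W <-> (Y | ~Y)))): β-rule — branch into F ((~X <-> ~Z) <-> (~Y & Z))  //  F (~Z & (W <-> (Y | ~Y))).
  branch 1 (add F ((~X <-> ~Z) <-> (~Y & Z))):
    F ((~X <-> ~Z) <-> (~Y & Z)): β-rule — branch into T (~X <-> ~Z), F (~Y & Z)  //  F (~X <-> ~Z), T (~Y & Z).
      branch 1.1 (add T (~X <-> ~Z), F (~Y & Z)):
        T (~X <-> ~Z): β-rule — branch into T ~X, T ~Z  //  F ~X, F ~Z.
          branch 1.1.1 (add T ~X, T ~Z):
            F (~Y & Z): β-rule — branch into F ~Y  //  F Z.
              branch 1.1.1.1 (add F ~Y):
                ○ open, literals {X=F, Y=T, Z=F}.
              branch 1.1.1.2 (add F Z):
                ○ open, literals {X=F, Z=F}.
          branch 1.1.2 (add F ~X, F ~Z):
            F (~Y & Z): β-rule — branch into F ~Y  //  F Z.
              branch 1.1.2.1 (add F ~Y):
                ○ open, literals {X=T, Y=T, Z=T}.
              branch 1.1.2.2 (add F Z):
                × closes — contains both Z and ~Z.
      branch 1.2 (add F (~X <-> ~Z), T (~Y & Z)):
        T (~Y & Z): α-rule — add T ~Y, T Z.
        F (~X <-> ~Z): β-rule — branch into T ~X, F ~Z  //  F ~X, T ~Z.
          branch 1.2.1 (add T ~X, F ~Z):
            ○ open, literals {X=F, Y=F, Z=T}.
          branch 1.2.2 (add F ~X, T ~Z):
            × closes — contains both Z and ~Z.
  branch 2 (add F (~Z & (W <-> (Y | ~Y)))):
    F (~Z & (W <-> (Y | ~Y))): β-rule — branch into F ~Z  //  F (W <-> (Y | ~Y)).
      branch 2.1 (add F ~Z):
        ○ open, literals {Z=T}.
      branch 2.2 (add F (W <-> (Y | ~Y))):
        F (W <-> (Y | ~Y)): β-rule — branch into T W, F (Y | ~Y)  //  F W, T (Y | ~Y).
          branch 2.2.1 (add T W, F (Y | ~Y)):
            F (Y | ~Y): α-rule — add F Y, F ~Y.
            × closes — contains both Y and ~Y.
          branch 2.2.2 (add F W, T (Y | ~Y)):
            T (Y | ~Y): β-rule — branch into T Y  //  T ~Y.
              branch 2.2.2.1 (add T Y):
                ○ open, literals {W=F, Y=T}.
              branch 2.2.2.2 (add T ~Y):
                ○ open, literals {W=F, Y=F}.
3 branches closed, 7 open.
Each open branch fixes some atoms; the unmentioned ones are free. Counting distinct full assignments: branch {X=F, Y=T, Z=F} (W) contributes 2 new; branch {X=F, Z=F} (Y, W) contributes 2 new; branch {X=T, Y=T, Z=T} (W) contributes 2 new; branch {X=F, Y=F, Z=T} (W) contributes 2 new; branch {Z=T} (X, Y, W) contributes 4 new; branch {W=F, Y=T} (X, Z) contributes 1 new; branch {W=F, Y=F} (X, Z) contributes 1 new. Total: 14.

14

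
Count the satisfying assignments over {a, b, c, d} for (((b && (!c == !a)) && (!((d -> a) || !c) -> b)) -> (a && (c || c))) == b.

Initial set: {((((b && (!c == !a)) && (!((d -> a) || !c) -> b)) -> (a && (c || c))) == b)}.
((((b && (!c == !a)) && (!((d -> a) || !c) -> b)) -> (a && (c || c))) == b): β-rule — branch into (((b && (!c == !a)) && (!((d -> a) || !c) -> b)) -> (a && (c || c))), b  //  !(((b && (!c == !a)) && (!((d -> a) || !c) -> b)) -> (a && (c || c))), !b.
  branch 1 (add (((b && (!c == !a)) && (!((d -> a) || !c) -> b)) -> (a && (c || c))), b):
    (((b && (!c == !a)) && (!((d -> a) || !c) -> b)) -> (a && (c || c))): β-rule — branch into !((b && (!c == !a)) && (!((d -> a) || !c) -> b))  //  (a && (c || c)).
      branch 1.1 (add !((b && (!c == !a)) && (!((d -> a) || !c) -> b))):
        !((b && (!c == !a)) && (!((d -> a) || !c) -> b)): β-rule — branch into !(b && (!c == !a))  //  !(!((d -> a) || !c) -> b).
          branch 1.1.1 (add !(b && (!c == !a))):
            !(b && (!c == !a)): β-rule — branch into !b  //  !(!c == !a).
              branch 1.1.1.1 (add !b):
                × closes — contains both b and !b.
              branch 1.1.1.2 (add !(!c == !a)):
                !(!c == !a): β-rule — branch into !c, !!a  //  !!c, !a.
                  branch 1.1.1.2.1 (add !c, !!a):
                    ○ open, literals {a=true, b=true, c=false}.
                  branch 1.1.1.2.2 (add !!c, !a):
                    ○ open, literals {a=false, b=true, c=true}.
          branch 1.1.2 (add !(!((d -> a) || !c) -> b)):
            !(!((d -> a) || !c) -> b): α-rule — add !((d -> a) || !c), !b.
            × closes — contains both b and !b.
      branch 1.2 (add (a && (c || c))):
        (a && (c || c)): α-rule — add a, (c || c).
        (c || c): β-rule — branch into c  //  c.
          branch 1.2.1 (add c):
            ○ open, literals {a=true, b=true, c=true}.
          branch 1.2.2 (add c):
            ○ open, literals {a=true, b=true, c=true}.
  branch 2 (add !(((b && (!c == !a)) && (!((d -> a) || !c) -> b)) -> (a && (c || c))), !b):
    !(((b && (!c == !a)) && (!((d -> a) || !c) -> b)) -> (a && (c || c))): α-rule — add ((b && (!c == !a)) && (!((d -> a) || !c) -> b)), !(a && (c || c)).
    ((b && (!c == !a)) && (!((d -> a) || !c) -> b)): α-rule — add (b && (!c == !a)), (!((d -> a) || !c) -> b).
    (b && (!c == !a)): α-rule — add b, (!c == !a).
    × closes — contains both b and !b.
3 branches closed, 4 open.
Each open branch fixes some atoms; the unmentioned ones are free. Counting distinct full assignments: branch {a=true, b=true, c=false} (d) contributes 2 new; branch {a=false, b=true, c=true} (d) contributes 2 new; branch {a=true, b=true, c=true} (d) contributes 2 new; branch {a=true, b=true, c=true} (d) contributes 0 new. Total: 6.

6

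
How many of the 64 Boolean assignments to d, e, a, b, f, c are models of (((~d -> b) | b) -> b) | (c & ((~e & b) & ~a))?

48

Initial set: {((((~d -> b) | b) -> b) | (c & ((~e & b) & ~a)))}.
((((~d -> b) | b) -> b) | (c & ((~e & b) & ~a))): β-rule — branch into (((~d -> b) | b) -> b)  //  (c & ((~e & b) & ~a)).
  branch 1 (add (((~d -> b) | b) -> b)):
    (((~d -> b) | b) -> b): β-rule — branch into ~((~d -> b) | b)  //  b.
      branch 1.1 (add ~((~d -> b) | b)):
        ~((~d -> b) | b): α-rule — add ~(~d -> b), ~b.
        ~(~d -> b): α-rule — add ~d, ~b.
        ○ open, literals {b=F, d=F}.
      branch 1.2 (add b):
        ○ open, literals {b=T}.
  branch 2 (add (c & ((~e & b) & ~a))):
    (c & ((~e & b) & ~a)): α-rule — add c, ((~e & b) & ~a).
    ((~e & b) & ~a): α-rule — add (~e & b), ~a.
    (~e & b): α-rule — add ~e, b.
    ○ open, literals {a=F, b=T, c=T, e=F}.
0 branches closed, 3 open.
Each open branch fixes some atoms; the unmentioned ones are free. Counting distinct full assignments: branch {b=F, d=F} (e, a, f, c) contributes 16 new; branch {b=T} (d, e, a, f, c) contributes 32 new; branch {a=F, b=T, c=T, e=F} (d, f) contributes 0 new. Total: 48.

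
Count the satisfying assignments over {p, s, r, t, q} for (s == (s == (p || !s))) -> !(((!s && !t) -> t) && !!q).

24

Initial set: {T ((s == (s == (p || !s))) -> !(((!s && !t) -> t) && !!q))}.
T ((s == (s == (p || !s))) -> !(((!s && !t) -> t) && !!q)): β-rule — branch into F (s == (s == (p || !s)))  //  T !(((!s && !t) -> t) && !!q).
  branch 1 (add F (s == (s == (p || !s)))):
    F (s == (s == (p || !s))): β-rule — branch into T s, F (s == (p || !s))  //  F s, T (s == (p || !s)).
      branch 1.1 (add T s, F (s == (p || !s))):
        F (s == (p || !s)): β-rule — branch into T s, F (p || !s)  //  F s, T (p || !s).
          branch 1.1.1 (add T s, F (p || !s)):
            F (p || !s): α-rule — add F p, F !s.
            ○ open, literals {p=0, s=1}.
          branch 1.1.2 (add F s, T (p || !s)):
            × closes — contains both s and !s.
      branch 1.2 (add F s, T (s == (p || !s))):
        T (s == (p || !s)): β-rule — branch into T s, T (p || !s)  //  F s, F (p || !s).
          branch 1.2.1 (add T s, T (p || !s)):
            × closes — contains both s and !s.
          branch 1.2.2 (add F s, F (p || !s)):
            F (p || !s): α-rule — add F p, F !s.
            × closes — contains both s and !s.
  branch 2 (add T !(((!s && !t) -> t) && !!q)):
    T !(((!s && !t) -> t) && !!q): β-rule — branch into F ((!s && !t) -> t)  //  F !!q.
      branch 2.1 (add F ((!s && !t) -> t)):
        F ((!s && !t) -> t): α-rule — add T (!s && !t), F t.
        T (!s && !t): α-rule — add T !s, T !t.
        ○ open, literals {s=0, t=0}.
      branch 2.2 (add F !!q):
        F !!q: drop double negation, giving F q.
        ○ open, literals {q=0}.
3 branches closed, 3 open.
Each open branch fixes some atoms; the unmentioned ones are free. Counting distinct full assignments: branch {p=0, s=1} (r, t, q) contributes 8 new; branch {s=0, t=0} (p, r, q) contributes 8 new; branch {q=0} (p, s, r, t) contributes 8 new. Total: 24.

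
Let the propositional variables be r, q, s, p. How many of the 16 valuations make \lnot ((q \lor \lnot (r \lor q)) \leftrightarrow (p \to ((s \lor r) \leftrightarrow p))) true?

Initial set: {T \lnot ((q \lor \lnot (r \lor q)) \leftrightarrow (p \to ((s \lor r) \leftrightarrow p)))}.
T \lnot ((q \lor \lnot (r \lor q)) \leftrightarrow (p \to ((s \lor r) \leftrightarrow p))): β-rule — branch into T (q \lor \lnot (r \lor q)), F (p \to ((s \lor r) \leftrightarrow p))  //  F (q \lor \lnot (r \lor q)), T (p \to ((s \lor r) \leftrightarrow p)).
  branch 1 (add T (q \lor \lnot (r \lor q)), F (p \to ((s \lor r) \leftrightarrow p))):
    F (p \to ((s \lor r) \leftrightarrow p)): α-rule — add T p, F ((s \lor r) \leftrightarrow p).
    T (q \lor \lnot (r \lor q)): β-rule — branch into T q  //  T \lnot (r \lor q).
      branch 1.1 (add T q):
        F ((s \lor r) \leftrightarrow p): β-rule — branch into T (s \lor r), F p  //  F (s \lor r), T p.
          branch 1.1.1 (add T (s \lor r), F p):
            × closes — contains both p and \lnot p.
          branch 1.1.2 (add F (s \lor r), T p):
            F (s \lor r): α-rule — add F s, F r.
            ○ open, literals {p=T, q=T, r=F, s=F}.
      branch 1.2 (add T \lnot (r \lor q)):
        T \lnot (r \lor q): α-rule — add F r, F q.
        F ((s \lor r) \leftrightarrow p): β-rule — branch into T (s \lor r), F p  //  F (s \lor r), T p.
          branch 1.2.1 (add T (s \lor r), F p):
            × closes — contains both p and \lnot p.
          branch 1.2.2 (add F (s \lor r), T p):
            F (s \lor r): α-rule — add F s, F r.
            ○ open, literals {p=T, q=F, r=F, s=F}.
  branch 2 (add F (q \lor \lnot (r \lor q)), T (p \to ((s \lor r) \leftrightarrow p))):
    F (q \lor \lnot (r \lor q)): α-rule — add F q, F \lnot (r \lor q).
    T (p \to ((s \lor r) \leftrightarrow p)): β-rule — branch into F p  //  T ((s \lor r) \leftrightarrow p).
      branch 2.1 (add F p):
        F \lnot (r \lor q): β-rule — branch into T r  //  T q.
          branch 2.1.1 (add T r):
            ○ open, literals {p=F, q=F, r=T}.
          branch 2.1.2 (add T q):
            × closes — contains both q and \lnot q.
      branch 2.2 (add T ((s \lor r) \leftrightarrow p)):
        F \lnot (r \lor q): β-rule — branch into T r  //  T q.
          branch 2.2.1 (add T r):
            T ((s \lor r) \leftrightarrow p): β-rule — branch into T (s \lor r), T p  //  F (s \lor r), F p.
              branch 2.2.1.1 (add T (s \lor r), T p):
                T (s \lor r): β-rule — branch into T s  //  T r.
                  branch 2.2.1.1.1 (add T s):
                    ○ open, literals {p=T, q=F, r=T, s=T}.
                  branch 2.2.1.1.2 (add T r):
                    ○ open, literals {p=T, q=F, r=T}.
              branch 2.2.1.2 (add F (s \lor r), F p):
                F (s \lor r): α-rule — add F s, F r.
                × closes — contains both r and \lnot r.
          branch 2.2.2 (add T q):
            × closes — contains both q and \lnot q.
5 branches closed, 5 open.
Each open branch fixes some atoms; the unmentioned ones are free. Counting distinct full assignments: branch {p=T, q=T, r=F, s=F} (none free) contributes 1 new; branch {p=T, q=F, r=F, s=F} (none free) contributes 1 new; branch {p=F, q=F, r=T} (s) contributes 2 new; branch {p=T, q=F, r=T, s=T} (none free) contributes 1 new; branch {p=T, q=F, r=T} (s) contributes 1 new. Total: 6.

6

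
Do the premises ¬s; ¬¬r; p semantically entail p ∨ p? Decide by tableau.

Initial set: {T ¬s; T ¬¬r; T p; F (p ∨ p)}.
T ¬¬r: drop double negation, giving T r.
F (p ∨ p): α-rule — add F p, F p.
× closes — contains both p and ¬p.
All 1 branch closes.
Every branch closed, so the premises entail the conclusion.

Yes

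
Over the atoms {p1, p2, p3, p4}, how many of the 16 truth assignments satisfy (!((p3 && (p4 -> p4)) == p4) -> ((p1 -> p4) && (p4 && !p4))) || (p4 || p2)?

14

Initial set: {((!((p3 && (p4 -> p4)) == p4) -> ((p1 -> p4) && (p4 && !p4))) || (p4 || p2))}.
((!((p3 && (p4 -> p4)) == p4) -> ((p1 -> p4) && (p4 && !p4))) || (p4 || p2)): β-rule — branch into (!((p3 && (p4 -> p4)) == p4) -> ((p1 -> p4) && (p4 && !p4)))  //  (p4 || p2).
  branch 1 (add (!((p3 && (p4 -> p4)) == p4) -> ((p1 -> p4) && (p4 && !p4)))):
    (!((p3 && (p4 -> p4)) == p4) -> ((p1 -> p4) && (p4 && !p4))): β-rule — branch into !!((p3 && (p4 -> p4)) == p4)  //  ((p1 -> p4) && (p4 && !p4)).
      branch 1.1 (add !!((p3 && (p4 -> p4)) == p4)):
        !!((p3 && (p4 -> p4)) == p4): β-rule — branch into (p3 && (p4 -> p4)), p4  //  !(p3 && (p4 -> p4)), !p4.
          branch 1.1.1 (add (p3 && (p4 -> p4)), p4):
            (p3 && (p4 -> p4)): α-rule — add p3, (p4 -> p4).
            (p4 -> p4): β-rule — branch into !p4  //  p4.
              branch 1.1.1.1 (add !p4):
                × closes — contains both p4 and !p4.
              branch 1.1.1.2 (add p4):
                ○ open, literals {p3=T, p4=T}.
          branch 1.1.2 (add !(p3 && (p4 -> p4)), !p4):
            !(p3 && (p4 -> p4)): β-rule — branch into !p3  //  !(p4 -> p4).
              branch 1.1.2.1 (add !p3):
                ○ open, literals {p3=F, p4=F}.
              branch 1.1.2.2 (add !(p4 -> p4)):
                !(p4 -> p4): α-rule — add p4, !p4.
                × closes — contains both p4 and !p4.
      branch 1.2 (add ((p1 -> p4) && (p4 && !p4))):
        ((p1 -> p4) && (p4 && !p4)): α-rule — add (p1 -> p4), (p4 && !p4).
        (p4 && !p4): α-rule — add p4, !p4.
        × closes — contains both p4 and !p4.
  branch 2 (add (p4 || p2)):
    (p4 || p2): β-rule — branch into p4  //  p2.
      branch 2.1 (add p4):
        ○ open, literals {p4=T}.
      branch 2.2 (add p2):
        ○ open, literals {p2=T}.
3 branches closed, 4 open.
Each open branch fixes some atoms; the unmentioned ones are free. Counting distinct full assignments: branch {p3=T, p4=T} (p1, p2) contributes 4 new; branch {p3=F, p4=F} (p1, p2) contributes 4 new; branch {p4=T} (p1, p2, p3) contributes 4 new; branch {p2=T} (p1, p3, p4) contributes 2 new. Total: 14.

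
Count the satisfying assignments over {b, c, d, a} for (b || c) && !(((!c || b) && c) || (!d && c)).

Initial set: {((b || c) && !(((!c || b) && c) || (!d && c)))}.
((b || c) && !(((!c || b) && c) || (!d && c))): α-rule — add (b || c), !(((!c || b) && c) || (!d && c)).
!(((!c || b) && c) || (!d && c)): α-rule — add !((!c || b) && c), !(!d && c).
(b || c): β-rule — branch into b  //  c.
  branch 1 (add b):
    !((!c || b) && c): β-rule — branch into !(!c || b)  //  !c.
      branch 1.1 (add !(!c || b)):
        !(!c || b): α-rule — add !!c, !b.
        × closes — contains both b and !b.
      branch 1.2 (add !c):
        !(!d && c): β-rule — branch into !!d  //  !c.
          branch 1.2.1 (add !!d):
            ○ open, literals {b=T, c=F, d=T}.
          branch 1.2.2 (add !c):
            ○ open, literals {b=T, c=F}.
  branch 2 (add c):
    !((!c || b) && c): β-rule — branch into !(!c || b)  //  !c.
      branch 2.1 (add !(!c || b)):
        !(!c || b): α-rule — add !!c, !b.
        !(!d && c): β-rule — branch into !!d  //  !c.
          branch 2.1.1 (add !!d):
            ○ open, literals {b=F, c=T, d=T}.
          branch 2.1.2 (add !c):
            × closes — contains both c and !c.
      branch 2.2 (add !c):
        × closes — contains both c and !c.
3 branches closed, 3 open.
Each open branch fixes some atoms; the unmentioned ones are free. Counting distinct full assignments: branch {b=T, c=F, d=T} (a) contributes 2 new; branch {b=T, c=F} (d, a) contributes 2 new; branch {b=F, c=T, d=T} (a) contributes 2 new. Total: 6.

6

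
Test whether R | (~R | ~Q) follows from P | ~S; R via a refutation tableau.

Initial set: {(P | ~S); R; ~(R | (~R | ~Q))}.
~(R | (~R | ~Q)): α-rule — add ~R, ~(~R | ~Q).
× closes — contains both R and ~R.
All 1 branch closes.
Every branch closed, so the premises entail the conclusion.

Yes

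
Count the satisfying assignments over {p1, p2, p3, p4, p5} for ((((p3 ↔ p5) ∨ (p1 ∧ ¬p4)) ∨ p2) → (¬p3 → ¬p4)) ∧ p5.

Initial set: {(((((p3 ↔ p5) ∨ (p1 ∧ ¬p4)) ∨ p2) → (¬p3 → ¬p4)) ∧ p5)}.
(((((p3 ↔ p5) ∨ (p1 ∧ ¬p4)) ∨ p2) → (¬p3 → ¬p4)) ∧ p5): α-rule — add ((((p3 ↔ p5) ∨ (p1 ∧ ¬p4)) ∨ p2) → (¬p3 → ¬p4)), p5.
((((p3 ↔ p5) ∨ (p1 ∧ ¬p4)) ∨ p2) → (¬p3 → ¬p4)): β-rule — branch into ¬(((p3 ↔ p5) ∨ (p1 ∧ ¬p4)) ∨ p2)  //  (¬p3 → ¬p4).
  branch 1 (add ¬(((p3 ↔ p5) ∨ (p1 ∧ ¬p4)) ∨ p2)):
    ¬(((p3 ↔ p5) ∨ (p1 ∧ ¬p4)) ∨ p2): α-rule — add ¬((p3 ↔ p5) ∨ (p1 ∧ ¬p4)), ¬p2.
    ¬((p3 ↔ p5) ∨ (p1 ∧ ¬p4)): α-rule — add ¬(p3 ↔ p5), ¬(p1 ∧ ¬p4).
    ¬(p3 ↔ p5): β-rule — branch into p3, ¬p5  //  ¬p3, p5.
      branch 1.1 (add p3, ¬p5):
        × closes — contains both p5 and ¬p5.
      branch 1.2 (add ¬p3, p5):
        ¬(p1 ∧ ¬p4): β-rule — branch into ¬p1  //  ¬¬p4.
          branch 1.2.1 (add ¬p1):
            ○ open, literals {p1=0, p2=0, p3=0, p5=1}.
          branch 1.2.2 (add ¬¬p4):
            ○ open, literals {p2=0, p3=0, p4=1, p5=1}.
  branch 2 (add (¬p3 → ¬p4)):
    (¬p3 → ¬p4): β-rule — branch into ¬¬p3  //  ¬p4.
      branch 2.1 (add ¬¬p3):
        ○ open, literals {p3=1, p5=1}.
      branch 2.2 (add ¬p4):
        ○ open, literals {p4=0, p5=1}.
1 branch closed, 4 open.
Each open branch fixes some atoms; the unmentioned ones are free. Counting distinct full assignments: branch {p1=0, p2=0, p3=0, p5=1} (p4) contributes 2 new; branch {p2=0, p3=0, p4=1, p5=1} (p1) contributes 1 new; branch {p3=1, p5=1} (p1, p2, p4) contributes 8 new; branch {p4=0, p5=1} (p1, p2, p3) contributes 3 new. Total: 14.

14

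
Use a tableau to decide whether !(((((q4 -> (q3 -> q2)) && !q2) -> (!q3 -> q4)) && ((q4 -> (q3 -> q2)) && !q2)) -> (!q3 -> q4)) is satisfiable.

Initial set: {!(((((q4 -> (q3 -> q2)) && !q2) -> (!q3 -> q4)) && ((q4 -> (q3 -> q2)) && !q2)) -> (!q3 -> q4))}.
!(((((q4 -> (q3 -> q2)) && !q2) -> (!q3 -> q4)) && ((q4 -> (q3 -> q2)) && !q2)) -> (!q3 -> q4)): α-rule — add ((((q4 -> (q3 -> q2)) && !q2) -> (!q3 -> q4)) && ((q4 -> (q3 -> q2)) && !q2)), !(!q3 -> q4).
((((q4 -> (q3 -> q2)) && !q2) -> (!q3 -> q4)) && ((q4 -> (q3 -> q2)) && !q2)): α-rule — add (((q4 -> (q3 -> q2)) && !q2) -> (!q3 -> q4)), ((q4 -> (q3 -> q2)) && !q2).
!(!q3 -> q4): α-rule — add !q3, !q4.
((q4 -> (q3 -> q2)) && !q2): α-rule — add (q4 -> (q3 -> q2)), !q2.
(((q4 -> (q3 -> q2)) && !q2) -> (!q3 -> q4)): β-rule — branch into !((q4 -> (q3 -> q2)) && !q2)  //  (!q3 -> q4).
  branch 1 (add !((q4 -> (q3 -> q2)) && !q2)):
    (q4 -> (q3 -> q2)): β-rule — branch into !q4  //  (q3 -> q2).
      branch 1.1 (add !q4):
        !((q4 -> (q3 -> q2)) && !q2): β-rule — branch into !(q4 -> (q3 -> q2))  //  !!q2.
          branch 1.1.1 (add !(q4 -> (q3 -> q2))):
            !(q4 -> (q3 -> q2)): α-rule — add q4, !(q3 -> q2).
            × closes — contains both q4 and !q4.
          branch 1.1.2 (add !!q2):
            × closes — contains both q2 and !q2.
      branch 1.2 (add (q3 -> q2)):
        !((q4 -> (q3 -> q2)) && !q2): β-rule — branch into !(q4 -> (q3 -> q2))  //  !!q2.
          branch 1.2.1 (add !(q4 -> (q3 -> q2))):
            !(q4 -> (q3 -> q2)): α-rule — add q4, !(q3 -> q2).
            × closes — contains both q4 and !q4.
          branch 1.2.2 (add !!q2):
            × closes — contains both q2 and !q2.
  branch 2 (add (!q3 -> q4)):
    (q4 -> (q3 -> q2)): β-rule — branch into !q4  //  (q3 -> q2).
      branch 2.1 (add !q4):
        (!q3 -> q4): β-rule — branch into !!q3  //  q4.
          branch 2.1.1 (add !!q3):
            × closes — contains both q3 and !q3.
          branch 2.1.2 (add q4):
            × closes — contains both q4 and !q4.
      branch 2.2 (add (q3 -> q2)):
        (!q3 -> q4): β-rule — branch into !!q3  //  q4.
          branch 2.2.1 (add !!q3):
            × closes — contains both q3 and !q3.
          branch 2.2.2 (add q4):
            × closes — contains both q4 and !q4.
All 8 branches close.
Every branch closed; the formula is unsatisfiable.

Unsatisfiable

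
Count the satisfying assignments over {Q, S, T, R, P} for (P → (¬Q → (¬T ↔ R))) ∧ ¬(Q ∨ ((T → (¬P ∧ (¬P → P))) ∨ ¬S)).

Initial set: {((P → (¬Q → (¬T ↔ R))) ∧ ¬(Q ∨ ((T → (¬P ∧ (¬P → P))) ∨ ¬S)))}.
((P → (¬Q → (¬T ↔ R))) ∧ ¬(Q ∨ ((T → (¬P ∧ (¬P → P))) ∨ ¬S))): α-rule — add (P → (¬Q → (¬T ↔ R))), ¬(Q ∨ ((T → (¬P ∧ (¬P → P))) ∨ ¬S)).
¬(Q ∨ ((T → (¬P ∧ (¬P → P))) ∨ ¬S)): α-rule — add ¬Q, ¬((T → (¬P ∧ (¬P → P))) ∨ ¬S).
¬((T → (¬P ∧ (¬P → P))) ∨ ¬S): α-rule — add ¬(T → (¬P ∧ (¬P → P))), ¬¬S.
¬(T → (¬P ∧ (¬P → P))): α-rule — add T, ¬(¬P ∧ (¬P → P)).
(P → (¬Q → (¬T ↔ R))): β-rule — branch into ¬P  //  (¬Q → (¬T ↔ R)).
  branch 1 (add ¬P):
    ¬(¬P ∧ (¬P → P)): β-rule — branch into ¬¬P  //  ¬(¬P → P).
      branch 1.1 (add ¬¬P):
        × closes — contains both P and ¬P.
      branch 1.2 (add ¬(¬P → P)):
        ¬(¬P → P): α-rule — add ¬P, ¬P.
        ○ open, literals {P=F, Q=F, S=T, T=T}.
  branch 2 (add (¬Q → (¬T ↔ R))):
    ¬(¬P ∧ (¬P → P)): β-rule — branch into ¬¬P  //  ¬(¬P → P).
      branch 2.1 (add ¬¬P):
        (¬Q → (¬T ↔ R)): β-rule — branch into ¬¬Q  //  (¬T ↔ R).
          branch 2.1.1 (add ¬¬Q):
            × closes — contains both Q and ¬Q.
          branch 2.1.2 (add (¬T ↔ R)):
            (¬T ↔ R): β-rule — branch into ¬T, R  //  ¬¬T, ¬R.
              branch 2.1.2.1 (add ¬T, R):
                × closes — contains both T and ¬T.
              branch 2.1.2.2 (add ¬¬T, ¬R):
                ○ open, literals {P=T, Q=F, R=F, S=T, T=T}.
      branch 2.2 (add ¬(¬P → P)):
        ¬(¬P → P): α-rule — add ¬P, ¬P.
        (¬Q → (¬T ↔ R)): β-rule — branch into ¬¬Q  //  (¬T ↔ R).
          branch 2.2.1 (add ¬¬Q):
            × closes — contains both Q and ¬Q.
          branch 2.2.2 (add (¬T ↔ R)):
            (¬T ↔ R): β-rule — branch into ¬T, R  //  ¬¬T, ¬R.
              branch 2.2.2.1 (add ¬T, R):
                × closes — contains both T and ¬T.
              branch 2.2.2.2 (add ¬¬T, ¬R):
                ○ open, literals {P=F, Q=F, R=F, S=T, T=T}.
5 branches closed, 3 open.
Each open branch fixes some atoms; the unmentioned ones are free. Counting distinct full assignments: branch {P=F, Q=F, S=T, T=T} (R) contributes 2 new; branch {P=T, Q=F, R=F, S=T, T=T} (none free) contributes 1 new; branch {P=F, Q=F, R=F, S=T, T=T} (none free) contributes 0 new. Total: 3.

3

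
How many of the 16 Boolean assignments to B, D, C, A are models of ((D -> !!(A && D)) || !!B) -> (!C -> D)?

Initial set: {(((D -> !!(A && D)) || !!B) -> (!C -> D))}.
(((D -> !!(A && D)) || !!B) -> (!C -> D)): β-rule — branch into !((D -> !!(A && D)) || !!B)  //  (!C -> D).
  branch 1 (add !((D -> !!(A && D)) || !!B)):
    !((D -> !!(A && D)) || !!B): α-rule — add !(D -> !!(A && D)), !!!B.
    !(D -> !!(A && D)): α-rule — add D, !!!(A && D).
    !!!B: drop double negation, giving !B.
    !!!(A && D): drop double negation, giving !(A && D).
    !(A && D): β-rule — branch into !A  //  !D.
      branch 1.1 (add !A):
        ○ open, literals {A=false, B=false, D=true}.
      branch 1.2 (add !D):
        × closes — contains both D and !D.
  branch 2 (add (!C -> D)):
    (!C -> D): β-rule — branch into !!C  //  D.
      branch 2.1 (add !!C):
        ○ open, literals {C=true}.
      branch 2.2 (add D):
        ○ open, literals {D=true}.
1 branch closed, 3 open.
Each open branch fixes some atoms; the unmentioned ones are free. Counting distinct full assignments: branch {A=false, B=false, D=true} (C) contributes 2 new; branch {C=true} (B, D, A) contributes 7 new; branch {D=true} (B, C, A) contributes 3 new. Total: 12.

12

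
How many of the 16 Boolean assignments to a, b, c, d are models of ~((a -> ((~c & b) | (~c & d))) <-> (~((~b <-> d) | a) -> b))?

7

Initial set: {~((a -> ((~c & b) | (~c & d))) <-> (~((~b <-> d) | a) -> b))}.
~((a -> ((~c & b) | (~c & d))) <-> (~((~b <-> d) | a) -> b)): β-rule — branch into (a -> ((~c & b) | (~c & d))), ~(~((~b <-> d) | a) -> b)  //  ~(a -> ((~c & b) | (~c & d))), (~((~b <-> d) | a) -> b).
  branch 1 (add (a -> ((~c & b) | (~c & d))), ~(~((~b <-> d) | a) -> b)):
    ~(~((~b <-> d) | a) -> b): α-rule — add ~((~b <-> d) | a), ~b.
    ~((~b <-> d) | a): α-rule — add ~(~b <-> d), ~a.
    (a -> ((~c & b) | (~c & d))): β-rule — branch into ~a  //  ((~c & b) | (~c & d)).
      branch 1.1 (add ~a):
        ~(~b <-> d): β-rule — branch into ~b, ~d  //  ~~b, d.
          branch 1.1.1 (add ~b, ~d):
            ○ open, literals {a=F, b=F, d=F}.
          branch 1.1.2 (add ~~b, d):
            × closes — contains both b and ~b.
      branch 1.2 (add ((~c & b) | (~c & d))):
        ~(~b <-> d): β-rule — branch into ~b, ~d  //  ~~b, d.
          branch 1.2.1 (add ~b, ~d):
            ((~c & b) | (~c & d)): β-rule — branch into (~c & b)  //  (~c & d).
              branch 1.2.1.1 (add (~c & b)):
                (~c & b): α-rule — add ~c, b.
                × closes — contains both b and ~b.
              branch 1.2.1.2 (add (~c & d)):
                (~c & d): α-rule — add ~c, d.
                × closes — contains both d and ~d.
          branch 1.2.2 (add ~~b, d):
            × closes — contains both b and ~b.
  branch 2 (add ~(a -> ((~c & b) | (~c & d))), (~((~b <-> d) | a) -> b)):
    ~(a -> ((~c & b) | (~c & d))): α-rule — add a, ~((~c & b) | (~c & d)).
    ~((~c & b) | (~c & d)): α-rule — add ~(~c & b), ~(~c & d).
    (~((~b <-> d) | a) -> b): β-rule — branch into ~~((~b <-> d) | a)  //  b.
      branch 2.1 (add ~~((~b <-> d) | a)):
        ~(~c & b): β-rule — branch into ~~c  //  ~b.
          branch 2.1.1 (add ~~c):
            ~(~c & d): β-rule — branch into ~~c  //  ~d.
              branch 2.1.1.1 (add ~~c):
                ~~((~b <-> d) | a): β-rule — branch into (~b <-> d)  //  a.
                  branch 2.1.1.1.1 (add (~b <-> d)):
                    (~b <-> d): β-rule — branch into ~b, d  //  ~~b, ~d.
                      branch 2.1.1.1.1.1 (add ~b, d):
                        ○ open, literals {a=T, b=F, c=T, d=T}.
                      branch 2.1.1.1.1.2 (add ~~b, ~d):
                        ○ open, literals {a=T, b=T, c=T, d=F}.
                  branch 2.1.1.1.2 (add a):
                    ○ open, literals {a=T, c=T}.
              branch 2.1.1.2 (add ~d):
                ~~((~b <-> d) | a): β-rule — branch into (~b <-> d)  //  a.
                  branch 2.1.1.2.1 (add (~b <-> d)):
                    (~b <-> d): β-rule — branch into ~b, d  //  ~~b, ~d.
                      branch 2.1.1.2.1.1 (add ~b, d):
                        × closes — contains both d and ~d.
                      branch 2.1.1.2.1.2 (add ~~b, ~d):
                        ○ open, literals {a=T, b=T, c=T, d=F}.
                  branch 2.1.1.2.2 (add a):
                    ○ open, literals {a=T, c=T, d=F}.
          branch 2.1.2 (add ~b):
            ~(~c & d): β-rule — branch into ~~c  //  ~d.
              branch 2.1.2.1 (add ~~c):
                ~~((~b <-> d) | a): β-rule — branch into (~b <-> d)  //  a.
                  branch 2.1.2.1.1 (add (~b <-> d)):
                    (~b <-> d): β-rule — branch into ~b, d  //  ~~b, ~d.
                      branch 2.1.2.1.1.1 (add ~b, d):
                        ○ open, literals {a=T, b=F, c=T, d=T}.
                      branch 2.1.2.1.1.2 (add ~~b, ~d):
                        × closes — contains both b and ~b.
                  branch 2.1.2.1.2 (add a):
                    ○ open, literals {a=T, b=F, c=T}.
              branch 2.1.2.2 (add ~d):
                ~~((~b <-> d) | a): β-rule — branch into (~b <-> d)  //  a.
                  branch 2.1.2.2.1 (add (~b <-> d)):
                    (~b <-> d): β-rule — branch into ~b, d  //  ~~b, ~d.
                      branch 2.1.2.2.1.1 (add ~b, d):
                        × closes — contains both d and ~d.
                      branch 2.1.2.2.1.2 (add ~~b, ~d):
                        × closes — contains both b and ~b.
                  branch 2.1.2.2.2 (add a):
                    ○ open, literals {a=T, b=F, d=F}.
      branch 2.2 (add b):
        ~(~c & b): β-rule — branch into ~~c  //  ~b.
          branch 2.2.1 (add ~~c):
            ~(~c & d): β-rule — branch into ~~c  //  ~d.
              branch 2.2.1.1 (add ~~c):
                ○ open, literals {a=T, b=T, c=T}.
              branch 2.2.1.2 (add ~d):
                ○ open, literals {a=T, b=T, c=T, d=F}.
          branch 2.2.2 (add ~b):
            × closes — contains both b and ~b.
9 branches closed, 11 open.
Each open branch fixes some atoms; the unmentioned ones are free. Counting distinct full assignments: branch {a=F, b=F, d=F} (c) contributes 2 new; branch {a=T, b=F, c=T, d=T} (none free) contributes 1 new; branch {a=T, b=T, c=T, d=F} (none free) contributes 1 new; branch {a=T, c=T} (b, d) contributes 2 new; branch {a=T, b=T, c=T, d=F} (none free) contributes 0 new; branch {a=T, c=T, d=F} (b) contributes 0 new; branch {a=T, b=F, c=T, d=T} (none free) contributes 0 new; branch {a=T, b=F, c=T} (d) contributes 0 new; branch {a=T, b=F, d=F} (c) contributes 1 new; branch {a=T, b=T, c=T} (d) contributes 0 new; branch {a=T, b=T, c=T, d=F} (none free) contributes 0 new. Total: 7.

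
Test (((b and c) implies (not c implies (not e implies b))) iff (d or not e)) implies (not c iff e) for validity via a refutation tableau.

Not valid

Assume the negation and expand:
Initial set: {F ((((b and c) implies (not c implies (not e implies b))) iff (d or not e)) implies (not c iff e))}.
F ((((b and c) implies (not c implies (not e implies b))) iff (d or not e)) implies (not c iff e)): α-rule — add T (((b and c) implies (not c implies (not e implies b))) iff (d or not e)), F (not c iff e).
T (((b and c) implies (not c implies (not e implies b))) iff (d or not e)): β-rule — branch into T ((b and c) implies (not c implies (not e implies b))), T (d or not e)  //  F ((b and c) implies (not c implies (not e implies b))), F (d or not e).
  branch 1 (add T ((b and c) implies (not c implies (not e implies b))), T (d or not e)):
    F (not c iff e): β-rule — branch into T not c, F e  //  F not c, T e.
      branch 1.1 (add T not c, F e):
        T ((b and c) implies (not c implies (not e implies b))): β-rule — branch into F (b and c)  //  T (not c implies (not e implies b)).
          branch 1.1.1 (add F (b and c)):
            T (d or not e): β-rule — branch into T d  //  T not e.
              branch 1.1.1.1 (add T d):
                F (b and c): β-rule — branch into F b  //  F c.
                  branch 1.1.1.1.1 (add F b):
                    ○ open, literals {b=false, c=false, d=true, e=false}.
                  branch 1.1.1.1.2 (add F c):
                    ○ open, literals {c=false, d=true, e=false}.
              branch 1.1.1.2 (add T not e):
                F (b and c): β-rule — branch into F b  //  F c.
                  branch 1.1.1.2.1 (add F b):
                    ○ open, literals {b=false, c=false, e=false}.
                  branch 1.1.1.2.2 (add F c):
                    ○ open, literals {c=false, e=false}.
          branch 1.1.2 (add T (not c implies (not e implies b))):
            T (d or not e): β-rule — branch into T d  //  T not e.
              branch 1.1.2.1 (add T d):
                T (not c implies (not e implies b)): β-rule — branch into F not c  //  T (not e implies b).
                  branch 1.1.2.1.1 (add F not c):
                    × closes — contains both c and not c.
                  branch 1.1.2.1.2 (add T (not e implies b)):
                    T (not e implies b): β-rule — branch into F not e  //  T b.
                      branch 1.1.2.1.2.1 (add F not e):
                        × closes — contains both e and not e.
                      branch 1.1.2.1.2.2 (add T b):
                        ○ open, literals {b=true, c=false, d=true, e=false}.
              branch 1.1.2.2 (add T not e):
                T (not c implies (not e implies b)): β-rule — branch into F not c  //  T (not e implies b).
                  branch 1.1.2.2.1 (add F not c):
                    × closes — contains both c and not c.
                  branch 1.1.2.2.2 (add T (not e implies b)):
                    T (not e implies b): β-rule — branch into F not e  //  T b.
                      branch 1.1.2.2.2.1 (add F not e):
                        × closes — contains both e and not e.
                      branch 1.1.2.2.2.2 (add T b):
                        ○ open, literals {b=true, c=false, e=false}.
      branch 1.2 (add F not c, T e):
        T ((b and c) implies (not c implies (not e implies b))): β-rule — branch into F (b and c)  //  T (not c implies (not e implies b)).
          branch 1.2.1 (add F (b and c)):
            T (d or not e): β-rule — branch into T d  //  T not e.
              branch 1.2.1.1 (add T d):
                F (b and c): β-rule — branch into F b  //  F c.
                  branch 1.2.1.1.1 (add F b):
                    ○ open, literals {b=false, c=true, d=true, e=true}.
                  branch 1.2.1.1.2 (add F c):
                    × closes — contains both c and not c.
              branch 1.2.1.2 (add T not e):
                × closes — contains both e and not e.
          branch 1.2.2 (add T (not c implies (not e implies b))):
            T (d or not e): β-rule — branch into T d  //  T not e.
              branch 1.2.2.1 (add T d):
                T (not c implies (not e implies b)): β-rule — branch into F not c  //  T (not e implies b).
                  branch 1.2.2.1.1 (add F not c):
                    ○ open, literals {c=true, d=true, e=true}.
                  branch 1.2.2.1.2 (add T (not e implies b)):
                    T (not e implies b): β-rule — branch into F not e  //  T b.
                      branch 1.2.2.1.2.1 (add F not e):
                        ○ open, literals {c=true, d=true, e=true}.
                      branch 1.2.2.1.2.2 (add T b):
                        ○ open, literals {b=true, c=true, d=true, e=true}.
              branch 1.2.2.2 (add T not e):
                × closes — contains both e and not e.
  branch 2 (add F ((b and c) implies (not c implies (not e implies b))), F (d or not e)):
    F ((b and c) implies (not c implies (not e implies b))): α-rule — add T (b and c), F (not c implies (not e implies b)).
    F (d or not e): α-rule — add F d, F not e.
    T (b and c): α-rule — add T b, T c.
    F (not c implies (not e implies b)): α-rule — add T not c, F (not e implies b).
    × closes — contains both c and not c.
8 branches closed, 10 open.
An open branch gives a countermodel: b=false, c=false, d=true, e=false (unmentioned atoms arbitrary); under it the original formula is false.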